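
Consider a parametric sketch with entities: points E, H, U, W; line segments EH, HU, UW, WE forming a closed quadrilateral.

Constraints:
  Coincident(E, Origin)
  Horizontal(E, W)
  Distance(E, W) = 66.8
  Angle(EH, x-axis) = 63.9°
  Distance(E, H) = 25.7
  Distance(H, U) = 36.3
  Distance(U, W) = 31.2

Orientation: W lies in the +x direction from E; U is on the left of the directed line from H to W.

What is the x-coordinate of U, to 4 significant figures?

47.58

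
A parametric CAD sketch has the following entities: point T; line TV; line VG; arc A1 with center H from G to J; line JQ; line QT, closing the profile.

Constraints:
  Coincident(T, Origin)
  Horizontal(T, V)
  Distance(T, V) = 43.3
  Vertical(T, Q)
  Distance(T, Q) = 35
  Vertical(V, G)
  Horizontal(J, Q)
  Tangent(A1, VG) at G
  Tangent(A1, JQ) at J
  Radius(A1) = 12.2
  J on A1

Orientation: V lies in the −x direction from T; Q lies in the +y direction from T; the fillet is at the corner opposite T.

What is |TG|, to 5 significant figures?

48.936

T is at the origin; TV is horizontal with |TV| = 43.3 and V on the −x side, so V = (-43.300, 0.0000). TQ is vertical with |TQ| = 35.0 and Q on the +y side, so Q = (0.0000, 35.000). The virtual corner opposite T is at (-43.300, 35.000). The tangent condition forces HG to be normal to VG and tangency of A1 to JQ means the radius HJ is perpendicular to JQ, with radius 12.2, so the center H sits 12.2 in from both sides at H = (-31.100, 22.800). That places the tangent points at G = (-43.300, 22.800) on VG and J = (-31.100, 35.000) on JQ. Then |TG| = |G − T| = 48.936.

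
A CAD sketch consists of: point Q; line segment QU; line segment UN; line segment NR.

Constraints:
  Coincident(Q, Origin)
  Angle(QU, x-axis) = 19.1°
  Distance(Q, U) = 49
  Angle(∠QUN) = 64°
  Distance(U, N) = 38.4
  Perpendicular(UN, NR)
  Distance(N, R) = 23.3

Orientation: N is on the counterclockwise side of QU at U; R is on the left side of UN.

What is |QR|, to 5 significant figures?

26.767

Q is at the origin; QU runs at 19.1° with length 49.0, so U = 49.0·(cos 19.1°, sin 19.1°) = (46.302, 16.034). ∠QUN = 64.0°, so UN runs at 19.1° + (180° − 64.0°) = 135.10° from the x-axis; with |UN| = 38.4, N = U + 38.4·(cos 135.10°, sin 135.10°) = (19.102, 43.139). The perpendicularity gives NR at right angles to UN; with |NR| = 23.3 on the left of UN, R = N + 23.3·(-0.70587, -0.70834) = (2.6554, 26.635). Then |QR| = |R − Q| = 26.767.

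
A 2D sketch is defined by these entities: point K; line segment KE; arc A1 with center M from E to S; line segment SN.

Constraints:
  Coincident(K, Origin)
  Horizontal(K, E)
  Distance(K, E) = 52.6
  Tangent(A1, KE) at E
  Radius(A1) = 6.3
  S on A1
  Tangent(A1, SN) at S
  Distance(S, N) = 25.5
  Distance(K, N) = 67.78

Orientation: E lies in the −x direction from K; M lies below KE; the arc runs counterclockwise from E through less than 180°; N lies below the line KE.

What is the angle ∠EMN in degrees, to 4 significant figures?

163.6°

K is at the origin; K and E share the same y with |KE| = 52.6 and E on the −x side, so E = (-52.60, 0.000). Since A1 is tangent to KE there, ME ⟂ KE, so M = E + (0, -6.3) = (-52.60, -6.300). Since MS ⟂ SN (tangency), |MN| = √(6.3² + 25.5²) = 26.27 regardless of where S sits on A1. So N lies on both circle(K, 67.78) and circle(M, 26.27); the below-KE intersection is N = (-60.02, -31.50). S is the foot of the tangent from N: S = (-58.89, -6.023).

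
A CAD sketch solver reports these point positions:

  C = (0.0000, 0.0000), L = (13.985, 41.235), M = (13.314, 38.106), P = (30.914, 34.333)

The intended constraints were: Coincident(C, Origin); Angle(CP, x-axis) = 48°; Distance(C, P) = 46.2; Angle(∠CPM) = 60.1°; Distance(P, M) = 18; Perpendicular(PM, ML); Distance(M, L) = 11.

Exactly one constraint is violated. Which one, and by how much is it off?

Distance(M, L) = 11 — off by 7.80.

C = (0.00, 0.00) ✓; CP at 48.00° ✓; |CP| = 46.20 ✓; ∠CPM = 60.10° ✓; |PM| = 18.00 ✓; ∠(PM, ML) = 90.00° ✓; |ML| = 3.200 ✗.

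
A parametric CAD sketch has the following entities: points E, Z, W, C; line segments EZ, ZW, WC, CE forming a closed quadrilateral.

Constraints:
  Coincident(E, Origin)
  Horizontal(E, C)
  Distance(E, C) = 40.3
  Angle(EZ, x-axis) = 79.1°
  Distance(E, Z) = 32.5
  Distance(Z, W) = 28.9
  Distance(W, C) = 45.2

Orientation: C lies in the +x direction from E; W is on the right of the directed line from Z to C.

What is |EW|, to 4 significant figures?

6.869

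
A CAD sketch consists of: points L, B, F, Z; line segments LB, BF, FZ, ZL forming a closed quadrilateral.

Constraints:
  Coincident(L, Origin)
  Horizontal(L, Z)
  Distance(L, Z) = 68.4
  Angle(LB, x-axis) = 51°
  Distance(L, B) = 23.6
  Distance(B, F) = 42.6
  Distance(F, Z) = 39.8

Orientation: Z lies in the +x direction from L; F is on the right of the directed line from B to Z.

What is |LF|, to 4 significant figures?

39.22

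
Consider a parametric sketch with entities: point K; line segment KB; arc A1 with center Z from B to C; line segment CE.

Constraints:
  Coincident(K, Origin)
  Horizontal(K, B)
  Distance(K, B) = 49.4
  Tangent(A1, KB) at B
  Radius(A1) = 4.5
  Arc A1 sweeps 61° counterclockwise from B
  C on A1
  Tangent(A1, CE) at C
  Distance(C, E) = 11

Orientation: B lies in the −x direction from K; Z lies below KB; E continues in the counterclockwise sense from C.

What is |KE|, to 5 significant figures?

59.871

K is at the origin; K and B share the same y with |KB| = 49.4 and B on the −x side, so B = (-49.400, 0.0000). Tangency of A1 to KB means the radius ZB is perpendicular to KB, so Z = B + (0, -4.5) = (-49.400, -4.5000). On A1, B sits at bearing 90° from Z; a 61° counterclockwise sweep puts C at bearing 151°, so C = Z + 4.5·(cos 151°, sin 151°) = (-53.336, -2.3184). A1 meets CE tangentially, so ZC is at right angles to CE, so CE runs along (−sin 151°, cos 151°); with |CE| = 11.0, E = (-58.669, -11.939). Then |KE| = |E − K| = 59.871.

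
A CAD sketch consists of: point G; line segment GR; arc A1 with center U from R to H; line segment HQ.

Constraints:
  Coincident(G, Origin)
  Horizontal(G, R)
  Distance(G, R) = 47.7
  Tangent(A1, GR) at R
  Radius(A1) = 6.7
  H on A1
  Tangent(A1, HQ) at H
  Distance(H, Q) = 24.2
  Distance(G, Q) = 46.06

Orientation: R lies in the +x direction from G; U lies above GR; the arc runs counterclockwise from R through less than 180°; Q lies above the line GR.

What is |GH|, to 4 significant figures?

53.76

Checks: G.y = 0.00, R.y = 0.00 ✓; |UH| = 6.700 ✓; ∠(UH, HQ) = 90.00° ✓; |HQ| = 24.20 ✓; |GQ| = 46.06 ✓.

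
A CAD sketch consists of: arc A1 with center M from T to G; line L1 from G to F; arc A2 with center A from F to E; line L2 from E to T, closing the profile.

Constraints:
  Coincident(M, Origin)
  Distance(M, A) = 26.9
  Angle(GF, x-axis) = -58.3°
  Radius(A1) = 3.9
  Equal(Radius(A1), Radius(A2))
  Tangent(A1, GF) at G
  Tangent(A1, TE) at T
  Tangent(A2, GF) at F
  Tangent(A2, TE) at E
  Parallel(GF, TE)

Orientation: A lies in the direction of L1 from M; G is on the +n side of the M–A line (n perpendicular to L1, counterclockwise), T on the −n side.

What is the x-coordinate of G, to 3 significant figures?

3.32

The slot axis is L1's direction at -58.3°, so u = (cos -58.3°, sin -58.3°) = (0.525, -0.851) and n = (−sin -58.3°, cos -58.3°) = (0.851, 0.525). M is at the origin and A lies 26.9 along u from M, so A = 26.9·u = (14.1, -22.9). Tangency of A1 to both parallel lines with radius 3.9 puts G and T at M ± 3.9·n: G = (3.32, 2.05), T = (-3.32, -2.05). So G.x = 3.32.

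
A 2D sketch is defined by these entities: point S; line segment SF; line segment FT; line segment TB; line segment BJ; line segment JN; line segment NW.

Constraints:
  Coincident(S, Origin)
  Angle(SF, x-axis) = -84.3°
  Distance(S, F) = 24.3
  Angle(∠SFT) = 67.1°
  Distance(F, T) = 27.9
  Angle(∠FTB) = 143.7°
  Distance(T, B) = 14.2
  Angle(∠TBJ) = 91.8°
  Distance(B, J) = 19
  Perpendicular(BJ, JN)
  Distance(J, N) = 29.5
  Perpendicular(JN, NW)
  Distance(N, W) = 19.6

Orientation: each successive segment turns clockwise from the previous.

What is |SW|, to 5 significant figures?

31.738

S is at the origin; SF runs at -84.3° with length 24.3, so F = (2.4135, -24.180). ∠SFT = 67.1° gives FT at 162.80° from the x-axis; with |FT| = 27.9, T = (-24.239, -15.930). ∠FTB = 143.7° gives TB at 126.50° from the x-axis; with |TB| = 14.2, B = (-32.685, -4.5148). ∠TBJ = 91.8° gives BJ at 38.300° from the x-axis; with |BJ| = 19.0, J = (-17.775, 7.2610). BJ is perpendicular to JN, so JN runs at -51.700°; with |JN| = 29.5, N = (0.50895, -15.890). JN ⟂ NW, so NW runs at -141.70°; with |NW| = 19.6, W = (-14.873, -28.038). Then |SW| = |W − S| = 31.738.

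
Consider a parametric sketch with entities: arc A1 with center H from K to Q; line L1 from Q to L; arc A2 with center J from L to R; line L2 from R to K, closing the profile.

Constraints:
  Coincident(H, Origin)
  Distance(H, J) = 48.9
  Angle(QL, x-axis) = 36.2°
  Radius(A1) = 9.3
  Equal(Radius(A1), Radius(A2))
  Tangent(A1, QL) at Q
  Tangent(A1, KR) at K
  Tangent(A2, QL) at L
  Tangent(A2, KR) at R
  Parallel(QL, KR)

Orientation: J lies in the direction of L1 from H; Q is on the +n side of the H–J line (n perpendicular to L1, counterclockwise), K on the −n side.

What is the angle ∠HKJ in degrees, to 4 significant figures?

79.23°

The slot axis is L1's direction at 36.2°, so u = (cos 36.2°, sin 36.2°) = (0.8070, 0.5906) and n = (−sin 36.2°, cos 36.2°) = (-0.5906, 0.8070). H is at the origin and J lies 48.9 along u from H, so J = 48.9·u = (39.46, 28.88). Tangency of A1 to both parallel lines with radius 9.3 puts Q and K at H ± 9.3·n: Q = (-5.493, 7.505), K = (5.493, -7.505). Then cos ∠HKJ = KH·KJ / (|KH||KJ|), giving 79.23°.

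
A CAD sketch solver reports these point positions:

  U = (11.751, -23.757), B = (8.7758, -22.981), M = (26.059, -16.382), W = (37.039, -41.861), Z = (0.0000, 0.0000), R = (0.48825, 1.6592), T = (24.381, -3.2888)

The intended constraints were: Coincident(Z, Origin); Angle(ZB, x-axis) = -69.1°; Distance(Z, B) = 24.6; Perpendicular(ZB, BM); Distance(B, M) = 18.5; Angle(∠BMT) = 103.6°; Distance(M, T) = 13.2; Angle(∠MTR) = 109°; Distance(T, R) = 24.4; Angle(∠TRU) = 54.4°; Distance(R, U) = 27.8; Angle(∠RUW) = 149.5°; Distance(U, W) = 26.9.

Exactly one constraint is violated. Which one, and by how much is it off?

Distance(U, W) = 26.9 — off by 4.20.

Z = (0.00, 0.00) ✓; ZB at -69.10° ✓; |ZB| = 24.60 ✓; ∠(ZB, BM) = 90.00° ✓; |BM| = 18.50 ✓; ∠BMT = 103.6° ✓; |MT| = 13.20 ✓; ∠MTR = 109.0° ✓; |TR| = 24.40 ✓; ∠TRU = 54.40° ✓; |RU| = 27.80 ✓; ∠RUW = 149.5° ✓; |UW| = 31.10 ✗.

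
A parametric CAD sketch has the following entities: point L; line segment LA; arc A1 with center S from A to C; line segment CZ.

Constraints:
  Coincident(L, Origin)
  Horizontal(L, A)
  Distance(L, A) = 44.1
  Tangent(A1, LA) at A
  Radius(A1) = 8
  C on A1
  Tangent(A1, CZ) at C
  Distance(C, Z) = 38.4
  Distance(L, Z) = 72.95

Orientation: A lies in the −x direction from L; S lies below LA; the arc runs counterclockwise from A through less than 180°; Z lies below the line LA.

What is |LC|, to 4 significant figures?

52.47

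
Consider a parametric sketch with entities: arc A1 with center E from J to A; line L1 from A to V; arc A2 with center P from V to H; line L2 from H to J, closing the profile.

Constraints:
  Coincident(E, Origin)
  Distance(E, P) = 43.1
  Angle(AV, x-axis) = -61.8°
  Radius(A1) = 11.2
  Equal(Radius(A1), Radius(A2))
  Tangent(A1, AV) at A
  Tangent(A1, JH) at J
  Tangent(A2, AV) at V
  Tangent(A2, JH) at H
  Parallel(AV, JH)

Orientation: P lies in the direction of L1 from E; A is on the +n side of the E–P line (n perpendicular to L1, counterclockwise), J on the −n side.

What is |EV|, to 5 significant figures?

44.531

Tangency of A1 to both parallel lines with radius 11.2 puts A and J at E ± 11.2·n: A = (9.8706, 5.2926), J = (-9.8706, -5.2926). Equal radii place V and H the same way about P: V = P + 11.2·n = (30.238, -32.692), H = P − 11.2·n = (10.496, -43.277). Then |EV| = |V − E| = 44.531.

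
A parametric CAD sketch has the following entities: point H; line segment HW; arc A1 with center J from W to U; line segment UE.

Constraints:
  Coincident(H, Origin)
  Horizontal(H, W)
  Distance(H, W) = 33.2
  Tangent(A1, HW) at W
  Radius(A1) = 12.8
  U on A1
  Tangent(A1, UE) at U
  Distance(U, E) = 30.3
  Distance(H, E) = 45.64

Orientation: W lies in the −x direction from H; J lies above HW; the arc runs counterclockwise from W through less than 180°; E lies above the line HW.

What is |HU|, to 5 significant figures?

23.581

H is at the origin; HW is horizontal with |HW| = 33.2 and W on the −x side, so W = (-33.200, 0.0000). Since A1 is tangent to HW there, JW ⟂ HW, so J = W + (0, 12.8) = (-33.200, 12.800). Since JU ⟂ UE (tangency), |JE| = √(12.8² + 30.3²) = 32.893 regardless of where U sits on A1. So E lies on both circle(H, 45.64) and circle(J, 32.893); the above-HW intersection is E = (-17.969, 41.954). U is the foot of the tangent from E: U = (-20.443, 11.755).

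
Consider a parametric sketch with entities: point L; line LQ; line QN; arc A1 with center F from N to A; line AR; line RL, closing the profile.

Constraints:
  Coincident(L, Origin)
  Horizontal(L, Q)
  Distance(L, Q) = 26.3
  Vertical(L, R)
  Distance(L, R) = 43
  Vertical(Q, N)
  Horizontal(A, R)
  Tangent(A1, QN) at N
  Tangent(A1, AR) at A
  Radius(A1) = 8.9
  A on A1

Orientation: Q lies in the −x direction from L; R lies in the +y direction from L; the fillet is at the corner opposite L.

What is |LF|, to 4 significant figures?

38.28

L and R share the same x with |LR| = 43.0 and R on the +y side, so R = (0.000, 43.00). The virtual corner opposite L is at (-26.30, 43.00). The tangent condition forces FN to be normal to QN and A1 meets AR tangentially, so FA is at right angles to AR, with radius 8.9, so the center F sits 8.9 in from both sides at F = (-17.40, 34.10). Then |LF| = |F − L| = 38.28.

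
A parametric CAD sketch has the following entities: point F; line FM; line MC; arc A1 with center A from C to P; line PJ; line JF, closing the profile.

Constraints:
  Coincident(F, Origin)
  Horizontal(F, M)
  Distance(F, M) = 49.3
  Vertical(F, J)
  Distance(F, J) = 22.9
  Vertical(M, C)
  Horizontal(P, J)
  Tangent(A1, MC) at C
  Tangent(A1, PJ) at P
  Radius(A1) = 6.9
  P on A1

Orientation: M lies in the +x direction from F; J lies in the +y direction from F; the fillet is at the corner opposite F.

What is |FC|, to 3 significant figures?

51.8

F is at the origin; FM is horizontal with |FM| = 49.3 and M on the +x side, so M = (49.3, 0.00). FJ is vertical with |FJ| = 22.9 and J on the +y side, so J = (0.00, 22.9). The virtual corner opposite F is at (49.3, 22.9). The tangent condition forces AC to be normal to MC and tangency of A1 to PJ means the radius AP is perpendicular to PJ, with radius 6.9, so the center A sits 6.9 in from both sides at A = (42.4, 16.0). That places the tangent points at C = (49.3, 16.0) on MC and P = (42.4, 22.9) on PJ. Then |FC| = |C − F| = 51.8.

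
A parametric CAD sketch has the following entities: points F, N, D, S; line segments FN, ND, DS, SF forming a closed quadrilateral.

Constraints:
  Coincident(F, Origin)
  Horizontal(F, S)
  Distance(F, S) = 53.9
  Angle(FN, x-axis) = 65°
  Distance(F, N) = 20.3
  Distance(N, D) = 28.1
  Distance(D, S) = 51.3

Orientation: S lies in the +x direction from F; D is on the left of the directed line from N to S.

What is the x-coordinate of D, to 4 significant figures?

24.15

F is at the origin; F and S share the same y with |FS| = 53.9 and S in +x, so S = (53.9, 0). FN runs at 65.0° with |FN| = 20.3, so N = (8.579, 18.40). D is determined by |ND| = 28.1 and |DS| = 51.3 together: it lies at the intersection of circle(N, 28.1) and circle(S, 51.3). With |NS| = 48.91, the foot of the radical line on NS is 5.626 from N and the perpendicular offset is √(28.1² − 5.626²) = 27.53. Taking the left-of-NS solution: D = (24.15, 41.79).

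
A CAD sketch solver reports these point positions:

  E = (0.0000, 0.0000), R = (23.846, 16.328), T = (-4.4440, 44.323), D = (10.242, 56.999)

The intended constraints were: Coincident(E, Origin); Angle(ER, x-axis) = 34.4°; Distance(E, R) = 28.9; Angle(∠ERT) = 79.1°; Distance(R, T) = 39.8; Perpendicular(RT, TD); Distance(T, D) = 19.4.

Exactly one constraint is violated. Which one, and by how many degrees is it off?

Perpendicular(RT, TD) — off by 4.50°.

E = (0.00, 0.00) ✓; ER at 34.40° ✓; |ER| = 28.90 ✓; ∠ERT = 79.10° ✓; |RT| = 39.80 ✓; ∠(RT, TD) = 94.50° ✗; |TD| = 19.40 ✓.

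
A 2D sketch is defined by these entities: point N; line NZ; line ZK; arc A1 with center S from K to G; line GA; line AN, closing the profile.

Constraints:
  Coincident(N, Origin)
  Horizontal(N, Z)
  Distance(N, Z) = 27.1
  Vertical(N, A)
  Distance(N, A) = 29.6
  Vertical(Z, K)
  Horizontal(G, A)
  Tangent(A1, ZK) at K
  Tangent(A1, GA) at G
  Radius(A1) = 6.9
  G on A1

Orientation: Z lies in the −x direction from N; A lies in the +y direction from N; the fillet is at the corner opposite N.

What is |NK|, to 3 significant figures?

35.4

N is at the origin; NZ is horizontal with |NZ| = 27.1 and Z on the −x side, so Z = (-27.1, 0.00). NA is vertical with |NA| = 29.6 and A on the +y side, so A = (0.00, 29.6). The virtual corner opposite N is at (-27.1, 29.6). A1 meets ZK tangentially, so SK is at right angles to ZK and since A1 is tangent to GA there, SG ⟂ GA, with radius 6.9, so the center S sits 6.9 in from both sides at S = (-20.2, 22.7). That places the tangent points at K = (-27.1, 22.7) on ZK and G = (-20.2, 29.6) on GA. Then |NK| = |K − N| = 35.4.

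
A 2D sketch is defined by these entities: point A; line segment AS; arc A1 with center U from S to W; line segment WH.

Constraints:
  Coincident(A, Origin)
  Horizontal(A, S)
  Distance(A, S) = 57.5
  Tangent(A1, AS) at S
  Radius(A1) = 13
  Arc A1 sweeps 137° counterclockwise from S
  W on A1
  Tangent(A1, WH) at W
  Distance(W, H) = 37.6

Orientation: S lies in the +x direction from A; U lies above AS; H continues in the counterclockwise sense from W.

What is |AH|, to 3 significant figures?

61.9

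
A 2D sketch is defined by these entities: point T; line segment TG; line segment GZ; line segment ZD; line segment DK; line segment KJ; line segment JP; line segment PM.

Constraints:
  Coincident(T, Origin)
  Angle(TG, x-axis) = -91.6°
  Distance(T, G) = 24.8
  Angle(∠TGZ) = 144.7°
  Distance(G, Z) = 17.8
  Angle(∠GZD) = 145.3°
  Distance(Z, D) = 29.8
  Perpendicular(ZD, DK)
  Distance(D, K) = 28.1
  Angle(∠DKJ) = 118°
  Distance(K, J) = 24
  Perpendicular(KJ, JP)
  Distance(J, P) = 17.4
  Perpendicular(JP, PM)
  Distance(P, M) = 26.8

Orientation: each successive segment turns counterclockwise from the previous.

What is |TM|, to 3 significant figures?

52.1

T is at the origin; TG runs at -91.6° with length 24.8, so G = (-0.692, -24.8). ∠TGZ = 144.7° gives GZ at -56.3° from the x-axis; with |GZ| = 17.8, Z = (9.18, -39.6). ∠GZD = 145.3° gives ZD at -21.6° from the x-axis; with |ZD| = 29.8, D = (36.9, -50.6). ZD ⟂ DK, so DK runs at 68.4°; with |DK| = 28.1, K = (47.2, -24.4). ∠DKJ = 118.0° gives KJ at 130° from the x-axis; with |KJ| = 24.0, J = (31.7, -6.17). KJ ⟂ JP, so JP runs at -140°; with |JP| = 17.4, P = (18.4, -17.4). JP ⟂ PM, so PM runs at -49.6°; with |PM| = 26.8, M = (35.8, -37.9). Then |TM| = |M − T| = 52.1.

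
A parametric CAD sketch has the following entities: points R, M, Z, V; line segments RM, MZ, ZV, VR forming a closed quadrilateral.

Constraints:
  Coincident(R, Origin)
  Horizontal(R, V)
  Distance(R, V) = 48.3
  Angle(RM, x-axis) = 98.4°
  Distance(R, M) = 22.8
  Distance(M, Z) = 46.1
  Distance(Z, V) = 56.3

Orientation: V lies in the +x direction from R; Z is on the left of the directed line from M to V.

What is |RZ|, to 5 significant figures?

61.760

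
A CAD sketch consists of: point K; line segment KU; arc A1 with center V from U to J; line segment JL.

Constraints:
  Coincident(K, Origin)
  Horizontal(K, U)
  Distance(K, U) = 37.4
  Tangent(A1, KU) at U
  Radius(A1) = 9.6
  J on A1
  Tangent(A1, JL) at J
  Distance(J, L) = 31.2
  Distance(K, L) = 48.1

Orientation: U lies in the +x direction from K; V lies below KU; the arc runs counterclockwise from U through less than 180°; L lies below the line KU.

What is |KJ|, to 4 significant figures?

29.27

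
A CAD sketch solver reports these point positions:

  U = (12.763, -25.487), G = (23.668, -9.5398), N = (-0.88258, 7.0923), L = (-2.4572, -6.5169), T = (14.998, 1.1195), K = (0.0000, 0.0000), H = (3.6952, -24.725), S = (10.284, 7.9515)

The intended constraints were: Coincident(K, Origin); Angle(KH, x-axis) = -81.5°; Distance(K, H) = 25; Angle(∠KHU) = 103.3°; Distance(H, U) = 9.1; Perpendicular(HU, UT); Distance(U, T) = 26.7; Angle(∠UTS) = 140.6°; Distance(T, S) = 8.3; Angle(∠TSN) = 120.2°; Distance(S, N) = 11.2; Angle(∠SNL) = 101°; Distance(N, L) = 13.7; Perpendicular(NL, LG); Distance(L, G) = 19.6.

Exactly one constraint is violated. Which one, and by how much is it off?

Distance(L, G) = 19.6 — off by 6.70.

K = (0.00, 0.00) ✓; KH at -81.50° ✓; |KH| = 25.00 ✓; ∠KHU = 103.3° ✓; |HU| = 9.100 ✓; ∠(HU, UT) = 90.00° ✓; |UT| = 26.70 ✓; ∠UTS = 140.6° ✓; |TS| = 8.300 ✓; ∠TSN = 120.2° ✓; |SN| = 11.20 ✓; ∠SNL = 101.0° ✓; |NL| = 13.70 ✓; ∠(NL, LG) = 90.00° ✓; |LG| = 26.30 ✗.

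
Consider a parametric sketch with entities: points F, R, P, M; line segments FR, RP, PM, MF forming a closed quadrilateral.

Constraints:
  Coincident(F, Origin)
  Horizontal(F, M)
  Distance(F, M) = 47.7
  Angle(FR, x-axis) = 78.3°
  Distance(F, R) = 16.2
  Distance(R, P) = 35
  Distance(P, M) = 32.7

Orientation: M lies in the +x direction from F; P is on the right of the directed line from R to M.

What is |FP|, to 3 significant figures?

24.4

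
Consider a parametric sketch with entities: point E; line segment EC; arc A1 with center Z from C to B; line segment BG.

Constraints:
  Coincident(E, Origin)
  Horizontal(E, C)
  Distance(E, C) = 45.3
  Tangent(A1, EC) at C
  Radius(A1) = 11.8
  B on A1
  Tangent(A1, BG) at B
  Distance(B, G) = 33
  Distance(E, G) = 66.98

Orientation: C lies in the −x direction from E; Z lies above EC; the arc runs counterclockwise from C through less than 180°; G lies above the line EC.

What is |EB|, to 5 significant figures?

38.311

E is at the origin; E and C share the same y with |EC| = 45.3 and C on the −x side, so C = (-45.300, 0.0000). Tangency of A1 to EC means the radius ZC is perpendicular to EC, so Z = C + (0, 11.8) = (-45.300, 11.800). Since ZB ⟂ BG (tangency), |ZG| = √(11.8² + 33.0²) = 35.046 regardless of where B sits on A1. So G lies on both circle(E, 66.98) and circle(Z, 35.046); the above-EC intersection is G = (-47.972, 46.744). B is the foot of the tangent from G: B = (-34.524, 16.609).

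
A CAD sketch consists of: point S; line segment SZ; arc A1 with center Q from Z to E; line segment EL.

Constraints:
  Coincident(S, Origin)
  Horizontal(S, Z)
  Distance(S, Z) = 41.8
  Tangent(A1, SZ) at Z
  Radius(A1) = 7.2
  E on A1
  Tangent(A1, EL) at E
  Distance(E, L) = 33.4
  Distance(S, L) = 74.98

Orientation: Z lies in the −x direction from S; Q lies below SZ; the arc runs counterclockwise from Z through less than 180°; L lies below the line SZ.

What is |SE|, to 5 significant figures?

46.991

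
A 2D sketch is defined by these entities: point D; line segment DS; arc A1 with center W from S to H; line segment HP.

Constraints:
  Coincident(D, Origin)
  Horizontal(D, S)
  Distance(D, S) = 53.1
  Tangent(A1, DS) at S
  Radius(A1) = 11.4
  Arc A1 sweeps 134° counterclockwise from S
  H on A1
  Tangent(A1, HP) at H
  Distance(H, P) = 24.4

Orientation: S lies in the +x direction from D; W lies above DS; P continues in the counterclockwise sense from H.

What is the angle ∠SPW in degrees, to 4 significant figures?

5.608°

On A1, S sits at bearing -90° from W; a 134° counterclockwise sweep puts H at bearing 44°, so H = W + 11.4·(cos 44°, sin 44°) = (61.30, 19.32). Tangency of A1 to HP means the radius WH is perpendicular to HP, so HP runs along (−sin 44°, cos 44°); with |HP| = 24.4, P = (44.35, 36.87). Then cos ∠SPW = PS·PW / (|PS||PW|), giving 5.608°.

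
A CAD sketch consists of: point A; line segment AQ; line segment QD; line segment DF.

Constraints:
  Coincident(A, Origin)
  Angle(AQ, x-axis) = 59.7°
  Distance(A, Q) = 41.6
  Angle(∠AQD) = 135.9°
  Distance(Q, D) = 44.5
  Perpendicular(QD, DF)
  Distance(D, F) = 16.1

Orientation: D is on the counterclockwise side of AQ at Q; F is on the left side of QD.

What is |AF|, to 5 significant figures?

75.476

∠AQD = 135.9°, so QD runs at 59.7° + (180° − 135.9°) = 103.80° from the x-axis; with |QD| = 44.5, D = Q + 44.5·(cos 103.80°, sin 103.80°) = (10.374, 79.133). QD ⟂ DF; with |DF| = 16.1 on the left of QD, F = D + 16.1·(-0.97113, -0.23853) = (-5.2617, 75.292). Then |AF| = |F − A| = 75.476.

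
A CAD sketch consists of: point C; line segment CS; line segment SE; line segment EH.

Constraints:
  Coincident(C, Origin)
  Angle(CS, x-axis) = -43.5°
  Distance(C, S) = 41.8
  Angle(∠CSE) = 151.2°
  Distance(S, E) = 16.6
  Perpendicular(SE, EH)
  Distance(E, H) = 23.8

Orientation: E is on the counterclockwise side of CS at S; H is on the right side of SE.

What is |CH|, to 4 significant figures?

69.02

∠CSE = 151.2°, so SE runs at -43.5° + (180° − 151.2°) = -14.70° from the x-axis; with |SE| = 16.6, E = S + 16.6·(cos -14.70°, sin -14.70°) = (46.38, -32.99). The perpendicularity gives EH at right angles to SE; with |EH| = 23.8 on the right of SE, H = E + 23.8·(-0.2538, -0.9673) = (40.34, -56.01). Then |CH| = |H − C| = 69.02.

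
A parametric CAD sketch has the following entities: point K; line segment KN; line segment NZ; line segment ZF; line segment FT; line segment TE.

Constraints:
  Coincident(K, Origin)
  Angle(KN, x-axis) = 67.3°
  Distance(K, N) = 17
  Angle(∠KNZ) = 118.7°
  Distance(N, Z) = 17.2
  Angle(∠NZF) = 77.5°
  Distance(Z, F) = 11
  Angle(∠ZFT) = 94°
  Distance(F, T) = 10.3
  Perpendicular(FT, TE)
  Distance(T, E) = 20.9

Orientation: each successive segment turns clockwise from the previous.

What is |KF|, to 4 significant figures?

23.36

K is at the origin; KN runs at 67.3° with length 17.0, so N = (6.560, 15.68). ∠KNZ = 118.7° gives NZ at 6.000° from the x-axis; with |NZ| = 17.2, Z = (23.67, 17.48). ∠NZF = 77.5° gives ZF at -96.50° from the x-axis; with |ZF| = 11.0, F = (22.42, 6.552). Then |KF| = |F − K| = 23.36.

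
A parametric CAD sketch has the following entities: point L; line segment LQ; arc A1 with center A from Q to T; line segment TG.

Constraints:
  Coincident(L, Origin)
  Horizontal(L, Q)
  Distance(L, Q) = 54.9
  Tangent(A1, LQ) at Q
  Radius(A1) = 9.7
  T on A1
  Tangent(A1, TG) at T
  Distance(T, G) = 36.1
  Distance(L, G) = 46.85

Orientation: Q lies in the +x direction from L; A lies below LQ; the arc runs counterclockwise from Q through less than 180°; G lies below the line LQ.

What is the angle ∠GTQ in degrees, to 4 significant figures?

149.3°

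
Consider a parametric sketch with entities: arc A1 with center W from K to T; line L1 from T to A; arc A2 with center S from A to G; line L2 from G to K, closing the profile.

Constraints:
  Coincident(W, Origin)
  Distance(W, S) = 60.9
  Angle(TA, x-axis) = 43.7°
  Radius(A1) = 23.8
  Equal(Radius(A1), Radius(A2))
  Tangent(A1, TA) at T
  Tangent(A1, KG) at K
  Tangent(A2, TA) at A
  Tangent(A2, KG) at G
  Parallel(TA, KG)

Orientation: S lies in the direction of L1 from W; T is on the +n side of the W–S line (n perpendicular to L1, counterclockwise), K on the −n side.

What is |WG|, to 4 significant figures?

65.39

Tangency of A1 to both parallel lines with radius 23.8 puts T and K at W ± 23.8·n: T = (-16.44, 17.21), K = (16.44, -17.21). Equal radii place A and G the same way about S: A = S + 23.8·n = (27.59, 59.28), G = S − 23.8·n = (60.47, 24.87). Then |WG| = |G − W| = 65.39.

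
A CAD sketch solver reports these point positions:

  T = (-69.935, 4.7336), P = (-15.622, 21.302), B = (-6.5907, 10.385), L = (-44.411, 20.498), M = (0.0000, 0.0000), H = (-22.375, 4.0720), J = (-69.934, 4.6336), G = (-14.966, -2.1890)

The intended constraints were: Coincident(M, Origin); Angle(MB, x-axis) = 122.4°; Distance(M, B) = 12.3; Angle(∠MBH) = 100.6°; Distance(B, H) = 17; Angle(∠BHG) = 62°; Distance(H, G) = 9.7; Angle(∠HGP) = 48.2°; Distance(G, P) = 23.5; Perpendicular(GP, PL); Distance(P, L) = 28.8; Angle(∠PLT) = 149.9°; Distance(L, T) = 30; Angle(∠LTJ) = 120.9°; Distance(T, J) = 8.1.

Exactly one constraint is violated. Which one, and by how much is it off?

Distance(T, J) = 8.1 — off by 8.00.

M = (0.00, 0.00) ✓; MB at 122.4° ✓; |MB| = 12.30 ✓; ∠MBH = 100.6° ✓; |BH| = 17.00 ✓; ∠BHG = 62.00° ✓; |HG| = 9.700 ✓; ∠HGP = 48.20° ✓; |GP| = 23.50 ✓; ∠(GP, PL) = 90.00° ✓; |PL| = 28.80 ✓; ∠PLT = 149.9° ✓; |LT| = 30.00 ✓; ∠LTJ = 121.1° ✓; |TJ| = 0.1000 ✗.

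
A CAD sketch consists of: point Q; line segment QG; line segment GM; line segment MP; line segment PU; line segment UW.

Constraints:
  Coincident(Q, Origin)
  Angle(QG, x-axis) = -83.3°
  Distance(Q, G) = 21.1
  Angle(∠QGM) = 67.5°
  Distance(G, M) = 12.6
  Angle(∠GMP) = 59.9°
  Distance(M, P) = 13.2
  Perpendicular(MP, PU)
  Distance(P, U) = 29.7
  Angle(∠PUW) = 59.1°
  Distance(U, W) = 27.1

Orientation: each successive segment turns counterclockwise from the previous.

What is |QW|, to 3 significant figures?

36.3

MP is perpendicular to PU, so PU runs at -121°; with |PU| = 29.7, U = (-13.1, -33.6). ∠PUW = 59.1° gives UW at 0.200° from the x-axis; with |UW| = 27.1, W = (14.0, -33.5). Then |QW| = |W − Q| = 36.3.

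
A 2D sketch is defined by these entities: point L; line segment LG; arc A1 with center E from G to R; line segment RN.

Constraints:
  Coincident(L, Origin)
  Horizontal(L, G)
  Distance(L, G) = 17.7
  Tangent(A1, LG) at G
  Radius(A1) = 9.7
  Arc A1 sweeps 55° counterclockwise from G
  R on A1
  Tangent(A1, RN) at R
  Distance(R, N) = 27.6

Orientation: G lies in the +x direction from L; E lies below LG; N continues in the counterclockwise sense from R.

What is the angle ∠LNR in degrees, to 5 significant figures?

22.200°

L is at the origin; LG is horizontal with |LG| = 17.7 and G on the +x side, so G = (17.700, 0.0000). Tangency of A1 to LG means the radius EG is perpendicular to LG, so E = G + (0, -9.7) = (17.700, -9.7000). On A1, G sits at bearing 90° from E; a 55° counterclockwise sweep puts R at bearing 145°, so R = E + 9.7·(cos 145°, sin 145°) = (9.7542, -4.1363). Since A1 is tangent to RN there, ER ⟂ RN, so RN runs along (−sin 145°, cos 145°); with |RN| = 27.6, N = (-6.0765, -26.745). Then cos ∠LNR = NL·NR / (|NL||NR|), giving 22.200°.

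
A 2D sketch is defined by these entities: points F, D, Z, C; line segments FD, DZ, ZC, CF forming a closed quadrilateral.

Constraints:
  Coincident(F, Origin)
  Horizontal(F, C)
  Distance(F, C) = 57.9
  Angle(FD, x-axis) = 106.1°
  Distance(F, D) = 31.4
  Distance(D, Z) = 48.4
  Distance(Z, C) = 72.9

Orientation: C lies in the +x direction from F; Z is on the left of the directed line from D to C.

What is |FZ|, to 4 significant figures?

69.61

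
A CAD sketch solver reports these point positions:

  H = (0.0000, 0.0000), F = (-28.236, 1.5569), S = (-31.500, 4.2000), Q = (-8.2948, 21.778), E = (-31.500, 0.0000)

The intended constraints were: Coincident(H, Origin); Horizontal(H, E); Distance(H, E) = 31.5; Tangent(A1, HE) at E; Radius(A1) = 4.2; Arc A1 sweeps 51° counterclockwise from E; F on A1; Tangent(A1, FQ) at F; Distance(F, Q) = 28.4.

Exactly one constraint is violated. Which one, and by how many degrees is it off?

Tangent(A1, FQ) at F — off by 5.60°.

H = (0.00, 0.00) ✓; H.y = 0.00, E.y = 0.00 ✓; |HE| = 31.50 ✓; ∠(SE, EH) = 90.00° ✓; |SE| = 4.200 ✓; bearing(S→F) − bearing(S→E) = 51.00° ✓; |SF| = 4.200 ✓; ∠(SF, FQ) = 95.60° ✗; |FQ| = 28.40 ✓.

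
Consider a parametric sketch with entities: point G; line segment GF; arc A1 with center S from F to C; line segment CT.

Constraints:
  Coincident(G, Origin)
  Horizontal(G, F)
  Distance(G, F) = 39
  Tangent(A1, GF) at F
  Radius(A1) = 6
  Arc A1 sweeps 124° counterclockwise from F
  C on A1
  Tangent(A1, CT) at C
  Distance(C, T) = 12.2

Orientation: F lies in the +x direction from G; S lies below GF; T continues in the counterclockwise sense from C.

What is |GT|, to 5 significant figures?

45.251

G is at the origin; G and F share the same y with |GF| = 39.0 and F on the +x side, so F = (39.000, 0.0000). Tangency of A1 to GF means the radius SF is perpendicular to GF, so S = F + (0, -6) = (39.000, -6.0000). On A1, F sits at bearing 90° from S; a 124° counterclockwise sweep puts C at bearing 214°, so C = S + 6.0·(cos 214°, sin 214°) = (34.026, -9.3552). The tangent condition forces SC to be normal to CT, so CT runs along (−sin 214°, cos 214°); with |CT| = 12.2, T = (40.848, -19.469). Then |GT| = |T − G| = 45.251.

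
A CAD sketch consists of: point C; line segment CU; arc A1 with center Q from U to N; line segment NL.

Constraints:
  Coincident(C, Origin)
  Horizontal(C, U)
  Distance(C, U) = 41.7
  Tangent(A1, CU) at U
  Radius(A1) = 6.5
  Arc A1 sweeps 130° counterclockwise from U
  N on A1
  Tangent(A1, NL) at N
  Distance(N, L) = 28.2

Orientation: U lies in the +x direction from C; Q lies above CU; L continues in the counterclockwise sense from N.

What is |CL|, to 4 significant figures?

43.10

C is at the origin; CU is horizontal with |CU| = 41.7 and U on the +x side, so U = (41.70, 0.000). Since A1 is tangent to CU there, QU ⟂ CU, so Q = U + (0, 6.5) = (41.70, 6.500). On A1, U sits at bearing -90° from Q; a 130° counterclockwise sweep puts N at bearing 40°, so N = Q + 6.5·(cos 40°, sin 40°) = (46.68, 10.68). Since A1 is tangent to NL there, QN ⟂ NL, so NL runs along (−sin 40°, cos 40°); with |NL| = 28.2, L = (28.55, 32.28). Then |CL| = |L − C| = 43.10.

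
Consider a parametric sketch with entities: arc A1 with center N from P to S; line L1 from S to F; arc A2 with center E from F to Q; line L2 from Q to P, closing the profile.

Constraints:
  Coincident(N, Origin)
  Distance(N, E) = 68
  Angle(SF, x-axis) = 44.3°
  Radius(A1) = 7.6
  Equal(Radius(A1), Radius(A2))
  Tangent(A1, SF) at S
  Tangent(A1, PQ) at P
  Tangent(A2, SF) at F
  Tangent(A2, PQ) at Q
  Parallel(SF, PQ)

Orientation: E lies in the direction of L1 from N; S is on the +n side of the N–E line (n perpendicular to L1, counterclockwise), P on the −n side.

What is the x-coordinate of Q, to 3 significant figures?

54.0

The slot axis is L1's direction at 44.3°, so u = (cos 44.3°, sin 44.3°) = (0.716, 0.698) and n = (−sin 44.3°, cos 44.3°) = (-0.698, 0.716). N is at the origin and E lies 68.0 along u from N, so E = 68.0·u = (48.7, 47.5). Tangency of A1 to both parallel lines with radius 7.6 puts S and P at N ± 7.6·n: S = (-5.31, 5.44), P = (5.31, -5.44). Equal radii place F and Q the same way about E: F = E + 7.6·n = (43.4, 52.9), Q = E − 7.6·n = (54.0, 42.1). So Q.x = 54.0.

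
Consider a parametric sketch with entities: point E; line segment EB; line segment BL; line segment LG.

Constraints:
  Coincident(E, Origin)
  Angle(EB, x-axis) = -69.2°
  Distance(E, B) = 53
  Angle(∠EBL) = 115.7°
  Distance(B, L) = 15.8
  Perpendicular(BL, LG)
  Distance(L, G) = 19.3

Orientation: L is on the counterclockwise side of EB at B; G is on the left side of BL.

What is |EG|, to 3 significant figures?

48.1

E is at the origin; EB runs at -69.2° with length 53.0, so B = 53.0·(cos -69.2°, sin -69.2°) = (18.8, -49.5). ∠EBL = 115.7°, so BL runs at -69.2° + (180° − 115.7°) = -4.90° from the x-axis; with |BL| = 15.8, L = B + 15.8·(cos -4.90°, sin -4.90°) = (34.6, -50.9). BL ⟂ LG; with |LG| = 19.3 on the left of BL, G = L + 19.3·(0.0854, 0.996) = (36.2, -31.7). Then |EG| = |G − E| = 48.1.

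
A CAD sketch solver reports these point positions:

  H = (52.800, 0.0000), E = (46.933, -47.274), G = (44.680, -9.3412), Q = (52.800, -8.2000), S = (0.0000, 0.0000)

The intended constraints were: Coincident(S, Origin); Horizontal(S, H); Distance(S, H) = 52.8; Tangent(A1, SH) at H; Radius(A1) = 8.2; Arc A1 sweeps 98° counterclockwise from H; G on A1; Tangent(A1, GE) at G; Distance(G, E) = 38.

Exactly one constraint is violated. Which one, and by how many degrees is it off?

Tangent(A1, GE) at G — off by 4.60°.

S = (0.00, 0.00) ✓; S.y = 0.00, H.y = 0.00 ✓; |SH| = 52.80 ✓; ∠(QH, HS) = 90.00° ✓; |QH| = 8.200 ✓; bearing(Q→G) − bearing(Q→H) = 98.00° ✓; |QG| = 8.200 ✓; ∠(QG, GE) = 94.60° ✗; |GE| = 38.00 ✓.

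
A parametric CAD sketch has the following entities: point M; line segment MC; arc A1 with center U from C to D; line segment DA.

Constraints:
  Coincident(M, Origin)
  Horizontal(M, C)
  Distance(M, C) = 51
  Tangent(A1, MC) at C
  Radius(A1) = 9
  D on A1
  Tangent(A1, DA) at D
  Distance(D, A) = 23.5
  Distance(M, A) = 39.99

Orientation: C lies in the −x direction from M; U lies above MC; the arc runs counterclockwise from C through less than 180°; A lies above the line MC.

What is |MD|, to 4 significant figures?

43.45

M is at the origin; M and C share the same y with |MC| = 51.0 and C on the −x side, so C = (-51.00, 0.000). A1 meets MC tangentially, so UC is at right angles to MC, so U = C + (0, 9) = (-51.00, 9.000). Since UD ⟂ DA (tangency), |UA| = √(9.0² + 23.5²) = 25.16 regardless of where D sits on A1. So A lies on both circle(M, 39.99) and circle(U, 25.16); the above-MC intersection is A = (-31.39, 24.77). D is the foot of the tangent from A: D = (-43.22, 4.469).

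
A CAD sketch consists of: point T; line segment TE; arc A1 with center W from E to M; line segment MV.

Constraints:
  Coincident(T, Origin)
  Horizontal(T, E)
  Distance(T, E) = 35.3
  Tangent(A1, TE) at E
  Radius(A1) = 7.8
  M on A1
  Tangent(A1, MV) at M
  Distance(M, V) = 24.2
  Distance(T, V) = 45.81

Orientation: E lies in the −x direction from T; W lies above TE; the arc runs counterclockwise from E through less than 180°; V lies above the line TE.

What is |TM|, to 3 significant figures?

29.1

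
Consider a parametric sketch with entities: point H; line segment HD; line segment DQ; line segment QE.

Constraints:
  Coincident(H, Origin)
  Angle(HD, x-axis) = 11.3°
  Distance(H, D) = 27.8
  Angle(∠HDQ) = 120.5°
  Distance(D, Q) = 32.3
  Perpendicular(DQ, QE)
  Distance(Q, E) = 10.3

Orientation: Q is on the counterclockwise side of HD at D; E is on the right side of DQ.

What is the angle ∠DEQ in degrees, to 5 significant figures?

72.313°

H is at the origin; HD runs at 11.3° with length 27.8, so D = 27.8·(cos 11.3°, sin 11.3°) = (27.261, 5.4473). ∠HDQ = 120.5°, so DQ runs at 11.3° + (180° − 120.5°) = 70.800° from the x-axis; with |DQ| = 32.3, Q = D + 32.3·(cos 70.800°, sin 70.800°) = (37.883, 35.951). The perpendicularity gives QE at right angles to DQ; with |QE| = 10.3 on the right of DQ, E = Q + 10.3·(0.94438, -0.32887) = (47.611, 32.563). Then cos ∠DEQ = ED·EQ / (|ED||EQ|), giving 72.313°.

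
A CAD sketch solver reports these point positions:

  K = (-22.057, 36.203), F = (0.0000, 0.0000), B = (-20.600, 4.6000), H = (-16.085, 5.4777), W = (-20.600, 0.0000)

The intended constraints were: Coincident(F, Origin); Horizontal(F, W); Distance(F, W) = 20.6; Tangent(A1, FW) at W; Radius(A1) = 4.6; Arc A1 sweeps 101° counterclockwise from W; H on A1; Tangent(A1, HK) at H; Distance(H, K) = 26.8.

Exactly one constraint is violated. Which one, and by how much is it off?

Distance(H, K) = 26.8 — off by 4.50.

F = (0.00, 0.00) ✓; F.y = 0.00, W.y = 0.00 ✓; |FW| = 20.60 ✓; ∠(BW, WF) = 90.00° ✓; |BW| = 4.600 ✓; bearing(B→H) − bearing(B→W) = 101.0° ✓; |BH| = 4.600 ✓; ∠(BH, HK) = 90.00° ✓; |HK| = 31.30 ✗.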